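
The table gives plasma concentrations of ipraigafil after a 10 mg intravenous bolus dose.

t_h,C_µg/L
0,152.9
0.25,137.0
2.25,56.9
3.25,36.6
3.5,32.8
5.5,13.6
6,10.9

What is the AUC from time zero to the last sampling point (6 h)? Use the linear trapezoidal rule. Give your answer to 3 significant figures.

AUC = 338 µg/L·h

Trapezoidal AUC_0→6:
  [0→0.25]: (152.9+137.0)/2 × 0.25 = 36.2375
  [0.25→2.25]: (137.0+56.9)/2 × 2 = 193.9
  [2.25→3.25]: (56.9+36.6)/2 × 1 = 46.75
  [3.25→3.5]: (36.6+32.8)/2 × 0.25 = 8.675
  [3.5→5.5]: (32.8+13.6)/2 × 2 = 46.4
  [5.5→6]: (13.6+10.9)/2 × 0.5 = 6.125
  Sum = 338.0875 µg/L·h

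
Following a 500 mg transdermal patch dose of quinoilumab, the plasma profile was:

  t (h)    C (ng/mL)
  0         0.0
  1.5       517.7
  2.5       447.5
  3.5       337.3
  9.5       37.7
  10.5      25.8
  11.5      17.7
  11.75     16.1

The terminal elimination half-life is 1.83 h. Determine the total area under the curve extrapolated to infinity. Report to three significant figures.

AUC = 2490 ng/mL·h

Trapezoidal AUC_0→11.75:
  [0→1.5]: (0.0+517.7)/2 × 1.5 = 388.275
  [1.5→2.5]: (517.7+447.5)/2 × 1 = 482.6
  [2.5→3.5]: (447.5+337.3)/2 × 1 = 392.4
  [3.5→9.5]: (337.3+37.7)/2 × 6 = 1125.0
  [9.5→10.5]: (37.7+25.8)/2 × 1 = 31.75
  [10.5→11.5]: (25.8+17.7)/2 × 1 = 21.75
  [11.5→11.75]: (17.7+16.1)/2 × 0.25 = 4.225
  Sum = 2446.0 ng/mL·h
k_e = ln2 / t½ = 0.693147 / 1.83 = 0.3788 h^-1
Extrapolated tail: C_last / k_e = 16.1 / 0.3788 = 42.503
AUC_0→∞ = 2446.0 + 42.503 = 2488.503 ng/mL·h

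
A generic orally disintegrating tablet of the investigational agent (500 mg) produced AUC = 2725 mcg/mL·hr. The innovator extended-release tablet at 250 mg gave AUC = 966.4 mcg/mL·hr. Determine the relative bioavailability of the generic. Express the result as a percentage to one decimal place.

F_rel = (AUC_test/D_test) / (AUC_ref/D_ref)
      = (2725/500) / (966.4/250)
      = 5.45 / 3.8656 = 1.4099 = 140.99%

F_rel = 141.0%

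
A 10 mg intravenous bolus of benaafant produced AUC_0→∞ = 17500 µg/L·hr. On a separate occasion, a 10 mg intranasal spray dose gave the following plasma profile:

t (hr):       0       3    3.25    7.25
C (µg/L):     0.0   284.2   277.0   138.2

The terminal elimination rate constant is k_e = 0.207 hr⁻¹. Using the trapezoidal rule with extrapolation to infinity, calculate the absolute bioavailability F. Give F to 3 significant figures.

Trapezoidal AUC_0→7.25 (intranasal spray):
  [0→3]: (0.0+284.2)/2 × 3 = 426.3
  [3→3.25]: (284.2+277.0)/2 × 0.25 = 70.15
  [3.25→7.25]: (277.0+138.2)/2 × 4 = 830.4
  Sum = 1326.85 µg/L·hr
Tail: C_last/k_e = 138.2/0.207 = 667.633
AUC_0→∞ (intranasal spray) = 1326.85 + 667.633 = 1994.483 µg/L·hr
F = (AUC_ev/D_ev)/(AUC_iv/D_iv) = (1994.483/10)/(17500/10) = 199.4483/1750 = 0.1140

F = 0.114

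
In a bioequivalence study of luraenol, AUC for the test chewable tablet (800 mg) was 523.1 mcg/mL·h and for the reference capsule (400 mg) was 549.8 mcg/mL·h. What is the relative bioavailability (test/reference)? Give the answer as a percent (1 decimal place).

F_rel = 47.6%

F_rel = (AUC_test/D_test) / (AUC_ref/D_ref)
      = (523.1/800) / (549.8/400)
      = 0.653875 / 1.3745 = 0.4757 = 47.57%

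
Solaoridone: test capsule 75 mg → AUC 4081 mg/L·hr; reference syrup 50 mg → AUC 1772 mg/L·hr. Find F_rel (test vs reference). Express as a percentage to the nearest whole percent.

F_rel = 154%

F_rel = (AUC_test/D_test) / (AUC_ref/D_ref)
      = (4081/75) / (1772/50)
      = 54.4133 / 35.44 = 1.5354 = 153.54%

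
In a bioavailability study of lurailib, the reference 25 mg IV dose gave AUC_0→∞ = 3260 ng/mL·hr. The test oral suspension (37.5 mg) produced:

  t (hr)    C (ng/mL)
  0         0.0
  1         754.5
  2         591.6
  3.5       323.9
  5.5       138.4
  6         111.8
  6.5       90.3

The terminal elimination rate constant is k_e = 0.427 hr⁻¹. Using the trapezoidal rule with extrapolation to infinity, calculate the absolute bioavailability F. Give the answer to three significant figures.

F = 0.516

Trapezoidal AUC_0→6.5 (oral suspension):
  [0→1]: (0.0+754.5)/2 × 1 = 377.25
  [1→2]: (754.5+591.6)/2 × 1 = 673.05
  [2→3.5]: (591.6+323.9)/2 × 1.5 = 686.625
  [3.5→5.5]: (323.9+138.4)/2 × 2 = 462.3
  [5.5→6]: (138.4+111.8)/2 × 0.5 = 62.55
  [6→6.5]: (111.8+90.3)/2 × 0.5 = 50.525
  Sum = 2312.3 ng/mL·hr
Tail: C_last/k_e = 90.3/0.427 = 211.475
AUC_0→∞ (oral suspension) = 2312.3 + 211.475 = 2523.775 ng/mL·hr
F = (AUC_ev/D_ev)/(AUC_iv/D_iv) = (2523.775/37.5)/(3260/25) = 67.3007/130.4 = 0.5161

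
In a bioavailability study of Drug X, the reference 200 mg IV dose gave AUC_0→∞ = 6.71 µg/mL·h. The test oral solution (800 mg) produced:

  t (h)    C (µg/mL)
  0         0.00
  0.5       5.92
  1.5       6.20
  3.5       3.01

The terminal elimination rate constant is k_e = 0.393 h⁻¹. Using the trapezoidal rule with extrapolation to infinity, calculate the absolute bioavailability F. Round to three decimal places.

Trapezoidal AUC_0→3.5 (oral solution):
  [0→0.5]: (0.00+5.92)/2 × 0.5 = 1.48
  [0.5→1.5]: (5.92+6.20)/2 × 1 = 6.06
  [1.5→3.5]: (6.20+3.01)/2 × 2 = 9.21
  Sum = 16.75 µg/mL·h
Tail: C_last/k_e = 3.01/0.393 = 7.659
AUC_0→∞ (oral solution) = 16.75 + 7.659 = 24.409 µg/mL·h
F = (AUC_ev/D_ev)/(AUC_iv/D_iv) = (24.409/800)/(6.71/200) = 0.03051125/0.03355 = 0.9094

F = 0.909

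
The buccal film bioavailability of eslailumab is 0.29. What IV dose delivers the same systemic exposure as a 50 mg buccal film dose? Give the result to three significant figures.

D_iv = 14.5 mg

Systemic exposure from an extravascular dose = F × D_ev, so the equivalent IV dose is F × D_ev.
D_iv = F × D_ev = 0.29 × 50 = 14.5 mg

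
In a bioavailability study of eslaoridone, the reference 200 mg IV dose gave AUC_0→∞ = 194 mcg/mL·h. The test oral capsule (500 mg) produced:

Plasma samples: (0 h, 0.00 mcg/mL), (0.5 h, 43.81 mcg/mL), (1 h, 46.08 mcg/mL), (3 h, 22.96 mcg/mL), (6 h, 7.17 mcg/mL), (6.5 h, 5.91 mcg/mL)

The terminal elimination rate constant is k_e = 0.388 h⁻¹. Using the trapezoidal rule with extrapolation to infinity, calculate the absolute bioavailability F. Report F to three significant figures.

Trapezoidal AUC_0→6.5 (oral capsule):
  [0→0.5]: (0.00+43.81)/2 × 0.5 = 10.9525
  [0.5→1]: (43.81+46.08)/2 × 0.5 = 22.4725
  [1→3]: (46.08+22.96)/2 × 2 = 69.04
  [3→6]: (22.96+7.17)/2 × 3 = 45.195
  [6→6.5]: (7.17+5.91)/2 × 0.5 = 3.27
  Sum = 150.93 mcg/mL·h
Tail: C_last/k_e = 5.91/0.388 = 15.232
AUC_0→∞ (oral capsule) = 150.93 + 15.232 = 166.162 mcg/mL·h
F = (AUC_ev/D_ev)/(AUC_iv/D_iv) = (166.162/500)/(194/200) = 0.332324/0.97 = 0.3426

F = 0.343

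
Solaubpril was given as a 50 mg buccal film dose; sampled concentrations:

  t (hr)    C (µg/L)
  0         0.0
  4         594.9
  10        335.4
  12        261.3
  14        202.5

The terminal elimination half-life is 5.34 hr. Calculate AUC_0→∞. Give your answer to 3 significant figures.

Trapezoidal AUC_0→14:
  [0→4]: (0.0+594.9)/2 × 4 = 1189.8
  [4→10]: (594.9+335.4)/2 × 6 = 2790.9
  [10→12]: (335.4+261.3)/2 × 2 = 596.7
  [12→14]: (261.3+202.5)/2 × 2 = 463.8
  Sum = 5041.2 µg/L·hr
k_e = ln2 / t½ = 0.693147 / 5.34 = 0.1298 hr^-1
Extrapolated tail: C_last / k_e = 202.5 / 0.1298 = 1560.092
AUC_0→∞ = 5041.2 + 1560.092 = 6601.292 µg/L·hr

AUC = 6600 µg/L·hr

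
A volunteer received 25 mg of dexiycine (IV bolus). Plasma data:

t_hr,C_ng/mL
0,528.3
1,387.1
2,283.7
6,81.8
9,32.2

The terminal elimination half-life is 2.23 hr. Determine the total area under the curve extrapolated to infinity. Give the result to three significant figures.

Trapezoidal AUC_0→9:
  [0→1]: (528.3+387.1)/2 × 1 = 457.7
  [1→2]: (387.1+283.7)/2 × 1 = 335.4
  [2→6]: (283.7+81.8)/2 × 4 = 731.0
  [6→9]: (81.8+32.2)/2 × 3 = 171.0
  Sum = 1695.1 ng/mL·hr
k_e = ln2 / t½ = 0.693147 / 2.23 = 0.3108 hr^-1
Extrapolated tail: C_last / k_e = 32.2 / 0.3108 = 103.604
AUC_0→∞ = 1695.1 + 103.604 = 1798.704 ng/mL·hr

AUC = 1800 ng/mL·hr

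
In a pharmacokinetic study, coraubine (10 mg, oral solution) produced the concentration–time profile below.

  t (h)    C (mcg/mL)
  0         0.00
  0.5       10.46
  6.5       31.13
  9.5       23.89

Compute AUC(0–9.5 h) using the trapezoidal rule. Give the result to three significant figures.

AUC = 210 mcg/mL·h

Trapezoidal AUC_0→9.5:
  [0→0.5]: (0.00+10.46)/2 × 0.5 = 2.615
  [0.5→6.5]: (10.46+31.13)/2 × 6 = 124.77
  [6.5→9.5]: (31.13+23.89)/2 × 3 = 82.53
  Sum = 209.915 mcg/mL·h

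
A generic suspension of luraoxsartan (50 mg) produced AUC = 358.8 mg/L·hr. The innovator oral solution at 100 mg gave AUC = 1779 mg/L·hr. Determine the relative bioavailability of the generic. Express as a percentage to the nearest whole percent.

F_rel = 40%

F_rel = (AUC_test/D_test) / (AUC_ref/D_ref)
      = (358.8/50) / (1779/100)
      = 7.176 / 17.79 = 0.4034 = 40.34%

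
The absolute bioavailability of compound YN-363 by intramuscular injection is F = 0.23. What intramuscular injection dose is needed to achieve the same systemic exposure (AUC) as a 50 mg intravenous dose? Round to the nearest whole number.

D_intramuscular = 217 mg

For equal systemic exposure: F × D_ev = D_iv
D_ev = D_iv / F = 50 / 0.23 = 217.391 mg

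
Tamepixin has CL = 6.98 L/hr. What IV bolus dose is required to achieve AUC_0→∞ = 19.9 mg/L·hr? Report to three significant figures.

Dose_iv = CL × AUC_0→∞
     = 6.98 × 19.9 = 138.902 mg

Dose = 139 mg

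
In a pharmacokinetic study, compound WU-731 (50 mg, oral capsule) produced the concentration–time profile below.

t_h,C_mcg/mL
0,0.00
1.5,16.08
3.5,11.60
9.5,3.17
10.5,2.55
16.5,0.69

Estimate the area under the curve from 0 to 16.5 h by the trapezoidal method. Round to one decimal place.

AUC = 96.6 mcg/mL·h

Trapezoidal AUC_0→16.5:
  [0→1.5]: (0.00+16.08)/2 × 1.5 = 12.06
  [1.5→3.5]: (16.08+11.60)/2 × 2 = 27.68
  [3.5→9.5]: (11.60+3.17)/2 × 6 = 44.31
  [9.5→10.5]: (3.17+2.55)/2 × 1 = 2.86
  [10.5→16.5]: (2.55+0.69)/2 × 6 = 9.72
  Sum = 96.63 mcg/mL·h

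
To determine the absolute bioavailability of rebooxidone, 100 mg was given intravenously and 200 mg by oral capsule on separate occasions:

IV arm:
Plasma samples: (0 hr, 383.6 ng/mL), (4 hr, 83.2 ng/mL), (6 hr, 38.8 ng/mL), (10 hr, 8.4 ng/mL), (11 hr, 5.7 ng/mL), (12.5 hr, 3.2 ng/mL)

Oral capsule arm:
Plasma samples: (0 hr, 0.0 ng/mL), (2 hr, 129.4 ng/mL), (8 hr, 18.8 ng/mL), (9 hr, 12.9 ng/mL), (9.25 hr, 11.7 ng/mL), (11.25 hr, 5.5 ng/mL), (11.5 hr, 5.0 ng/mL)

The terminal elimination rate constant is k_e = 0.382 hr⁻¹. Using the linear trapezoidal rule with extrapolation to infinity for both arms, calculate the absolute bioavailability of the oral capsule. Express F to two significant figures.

F = 0.27

Trapezoidal AUC_0→12.5 (IV):
  [0→4]: (383.6+83.2)/2 × 4 = 933.6
  [4→6]: (83.2+38.8)/2 × 2 = 122.0
  [6→10]: (38.8+8.4)/2 × 4 = 94.4
  [10→11]: (8.4+5.7)/2 × 1 = 7.05
  [11→12.5]: (5.7+3.2)/2 × 1.5 = 6.675
  Sum = 1163.725 ng/mL·hr
IV tail: 3.2/0.382 = 8.377; AUC_iv,0→∞ = 1163.725 + 8.377 = 1172.102 ng/mL·hr
Trapezoidal AUC_0→11.5 (oral capsule):
  [0→2]: (0.0+129.4)/2 × 2 = 129.4
  [2→8]: (129.4+18.8)/2 × 6 = 444.6
  [8→9]: (18.8+12.9)/2 × 1 = 15.85
  [9→9.25]: (12.9+11.7)/2 × 0.25 = 3.075
  [9.25→11.25]: (11.7+5.5)/2 × 2 = 17.2
  [11.25→11.5]: (5.5+5.0)/2 × 0.25 = 1.3125
  Sum = 611.4375 ng/mL·hr
oral capsule tail: 5.0/0.382 = 13.089; AUC_ev,0→∞ = 611.4375 + 13.089 = 624.5265 ng/mL·hr
F = (AUC_ev/D_ev)/(AUC_iv/D_iv) = (624.5265/200)/(1172.102/100) = 3.1226325/11.72102 = 0.2664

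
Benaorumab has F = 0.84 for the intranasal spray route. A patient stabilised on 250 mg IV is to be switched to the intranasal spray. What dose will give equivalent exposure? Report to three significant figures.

For equal systemic exposure: F × D_ev = D_iv
D_ev = D_iv / F = 250 / 0.84 = 297.619 mg

D_intranasal = 298 mg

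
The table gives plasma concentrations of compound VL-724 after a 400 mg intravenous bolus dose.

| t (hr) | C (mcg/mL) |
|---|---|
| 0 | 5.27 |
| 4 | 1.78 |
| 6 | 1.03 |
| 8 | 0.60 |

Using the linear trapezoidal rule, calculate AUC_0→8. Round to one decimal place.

AUC = 18.5 mcg/mL·hr

Trapezoidal AUC_0→8:
  [0→4]: (5.27+1.78)/2 × 4 = 14.1
  [4→6]: (1.78+1.03)/2 × 2 = 2.81
  [6→8]: (1.03+0.60)/2 × 2 = 1.63
  Sum = 18.54 mcg/mL·hr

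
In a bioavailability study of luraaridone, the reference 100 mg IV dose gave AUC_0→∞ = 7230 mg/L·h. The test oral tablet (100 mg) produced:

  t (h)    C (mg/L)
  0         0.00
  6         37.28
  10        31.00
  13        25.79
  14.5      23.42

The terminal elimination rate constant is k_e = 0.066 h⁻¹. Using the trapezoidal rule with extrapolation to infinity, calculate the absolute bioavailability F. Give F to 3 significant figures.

F = 0.100

Trapezoidal AUC_0→14.5 (oral tablet):
  [0→6]: (0.00+37.28)/2 × 6 = 111.84
  [6→10]: (37.28+31.00)/2 × 4 = 136.56
  [10→13]: (31.00+25.79)/2 × 3 = 85.185
  [13→14.5]: (25.79+23.42)/2 × 1.5 = 36.9075
  Sum = 370.4925 mg/L·h
Tail: C_last/k_e = 23.42/0.066 = 354.848
AUC_0→∞ (oral tablet) = 370.4925 + 354.848 = 725.3405 mg/L·h
F = (AUC_ev/D_ev)/(AUC_iv/D_iv) = (725.3405/100)/(7230/100) = 7.253405/72.3 = 0.1003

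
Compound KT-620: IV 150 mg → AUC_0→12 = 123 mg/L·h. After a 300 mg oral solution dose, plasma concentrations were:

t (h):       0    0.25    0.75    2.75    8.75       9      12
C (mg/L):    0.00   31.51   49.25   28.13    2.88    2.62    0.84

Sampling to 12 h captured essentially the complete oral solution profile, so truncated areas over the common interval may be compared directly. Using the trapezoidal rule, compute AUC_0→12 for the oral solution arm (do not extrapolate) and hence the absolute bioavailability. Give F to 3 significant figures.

Trapezoidal AUC_0→12 (oral solution):
  [0→0.25]: (0.00+31.51)/2 × 0.25 = 3.93875
  [0.25→0.75]: (31.51+49.25)/2 × 0.5 = 20.19
  [0.75→2.75]: (49.25+28.13)/2 × 2 = 77.38
  [2.75→8.75]: (28.13+2.88)/2 × 6 = 93.03
  [8.75→9]: (2.88+2.62)/2 × 0.25 = 0.6875
  [9→12]: (2.62+0.84)/2 × 3 = 5.19
  Sum = 200.41625 mg/L·h
F = (AUC_ev/D_ev)/(AUC_iv/D_iv) = (200.41625/300)/(123/150) = 0.668054/0.82 = 0.8147

F = 0.815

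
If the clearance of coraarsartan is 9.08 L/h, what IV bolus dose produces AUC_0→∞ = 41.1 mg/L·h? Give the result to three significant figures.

Dose_iv = CL × AUC_0→∞
     = 9.08 × 41.1 = 373.188 mg

Dose = 373 mg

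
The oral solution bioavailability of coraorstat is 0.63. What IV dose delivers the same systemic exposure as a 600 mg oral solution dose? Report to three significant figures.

Systemic exposure from an extravascular dose = F × D_ev, so the equivalent IV dose is F × D_ev.
D_iv = F × D_ev = 0.63 × 600 = 378 mg

D_iv = 378 mg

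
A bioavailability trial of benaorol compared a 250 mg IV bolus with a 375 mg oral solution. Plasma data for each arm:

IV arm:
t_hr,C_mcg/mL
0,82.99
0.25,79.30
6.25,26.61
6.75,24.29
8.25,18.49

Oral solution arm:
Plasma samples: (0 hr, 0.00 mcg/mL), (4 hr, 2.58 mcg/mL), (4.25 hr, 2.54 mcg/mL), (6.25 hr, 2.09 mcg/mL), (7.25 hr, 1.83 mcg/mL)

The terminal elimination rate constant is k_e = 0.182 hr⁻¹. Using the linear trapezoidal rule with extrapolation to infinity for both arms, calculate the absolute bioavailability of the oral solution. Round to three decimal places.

F = 0.031

Trapezoidal AUC_0→8.25 (IV):
  [0→0.25]: (82.99+79.30)/2 × 0.25 = 20.28625
  [0.25→6.25]: (79.30+26.61)/2 × 6 = 317.73
  [6.25→6.75]: (26.61+24.29)/2 × 0.5 = 12.725
  [6.75→8.25]: (24.29+18.49)/2 × 1.5 = 32.085
  Sum = 382.82625 mcg/mL·hr
IV tail: 18.49/0.182 = 101.593; AUC_iv,0→∞ = 382.82625 + 101.593 = 484.41925 mcg/mL·hr
Trapezoidal AUC_0→7.25 (oral solution):
  [0→4]: (0.00+2.58)/2 × 4 = 5.16
  [4→4.25]: (2.58+2.54)/2 × 0.25 = 0.64
  [4.25→6.25]: (2.54+2.09)/2 × 2 = 4.63
  [6.25→7.25]: (2.09+1.83)/2 × 1 = 1.96
  Sum = 12.39 mcg/mL·hr
oral solution tail: 1.83/0.182 = 10.055; AUC_ev,0→∞ = 12.39 + 10.055 = 22.445 mcg/mL·hr
F = (AUC_ev/D_ev)/(AUC_iv/D_iv) = (22.445/375)/(484.41925/250) = 0.0598533/1.937677 = 0.0309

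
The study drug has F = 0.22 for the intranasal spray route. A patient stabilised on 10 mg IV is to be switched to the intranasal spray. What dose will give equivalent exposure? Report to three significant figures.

D_intranasal = 45.5 mg

For equal systemic exposure: F × D_ev = D_iv
D_ev = D_iv / F = 10 / 0.22 = 45.4545 mg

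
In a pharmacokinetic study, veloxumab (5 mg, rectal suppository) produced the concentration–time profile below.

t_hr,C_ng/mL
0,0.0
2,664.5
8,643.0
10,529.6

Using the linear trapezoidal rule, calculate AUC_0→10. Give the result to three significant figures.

AUC = 5760 ng/mL·hr

Trapezoidal AUC_0→10:
  [0→2]: (0.0+664.5)/2 × 2 = 664.5
  [2→8]: (664.5+643.0)/2 × 6 = 3922.5
  [8→10]: (643.0+529.6)/2 × 2 = 1172.6
  Sum = 5759.6 ng/mL·hr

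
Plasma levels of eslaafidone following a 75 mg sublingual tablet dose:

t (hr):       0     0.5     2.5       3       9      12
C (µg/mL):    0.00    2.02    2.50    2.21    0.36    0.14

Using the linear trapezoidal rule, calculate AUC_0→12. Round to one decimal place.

Trapezoidal AUC_0→12:
  [0→0.5]: (0.00+2.02)/2 × 0.5 = 0.505
  [0.5→2.5]: (2.02+2.50)/2 × 2 = 4.52
  [2.5→3]: (2.50+2.21)/2 × 0.5 = 1.1775
  [3→9]: (2.21+0.36)/2 × 6 = 7.71
  [9→12]: (0.36+0.14)/2 × 3 = 0.75
  Sum = 14.6625 µg/mL·hr

AUC = 14.7 µg/mL·hr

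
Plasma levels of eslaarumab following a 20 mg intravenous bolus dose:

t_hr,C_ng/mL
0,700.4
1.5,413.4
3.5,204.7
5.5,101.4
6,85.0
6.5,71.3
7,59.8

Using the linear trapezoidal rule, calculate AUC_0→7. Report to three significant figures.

Trapezoidal AUC_0→7:
  [0→1.5]: (700.4+413.4)/2 × 1.5 = 835.35
  [1.5→3.5]: (413.4+204.7)/2 × 2 = 618.1
  [3.5→5.5]: (204.7+101.4)/2 × 2 = 306.1
  [5.5→6]: (101.4+85.0)/2 × 0.5 = 46.6
  [6→6.5]: (85.0+71.3)/2 × 0.5 = 39.075
  [6.5→7]: (71.3+59.8)/2 × 0.5 = 32.775
  Sum = 1878.0 ng/mL·hr

AUC = 1880 ng/mL·hr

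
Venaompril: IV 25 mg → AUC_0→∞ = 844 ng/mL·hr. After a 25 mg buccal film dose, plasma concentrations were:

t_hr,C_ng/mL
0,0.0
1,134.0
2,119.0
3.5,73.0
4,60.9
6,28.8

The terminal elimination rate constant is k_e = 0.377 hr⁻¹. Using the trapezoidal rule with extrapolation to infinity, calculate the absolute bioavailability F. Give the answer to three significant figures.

Trapezoidal AUC_0→6 (buccal film):
  [0→1]: (0.0+134.0)/2 × 1 = 67.0
  [1→2]: (134.0+119.0)/2 × 1 = 126.5
  [2→3.5]: (119.0+73.0)/2 × 1.5 = 144.0
  [3.5→4]: (73.0+60.9)/2 × 0.5 = 33.475
  [4→6]: (60.9+28.8)/2 × 2 = 89.7
  Sum = 460.675 ng/mL·hr
Tail: C_last/k_e = 28.8/0.377 = 76.393
AUC_0→∞ (buccal film) = 460.675 + 76.393 = 537.068 ng/mL·hr
F = (AUC_ev/D_ev)/(AUC_iv/D_iv) = (537.068/25)/(844/25) = 21.48272/33.76 = 0.6363

F = 0.636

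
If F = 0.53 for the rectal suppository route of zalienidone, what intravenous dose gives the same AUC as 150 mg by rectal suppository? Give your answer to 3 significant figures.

D_iv = 79.5 mg

Systemic exposure from an extravascular dose = F × D_ev, so the equivalent IV dose is F × D_ev.
D_iv = F × D_ev = 0.53 × 150 = 79.5 mg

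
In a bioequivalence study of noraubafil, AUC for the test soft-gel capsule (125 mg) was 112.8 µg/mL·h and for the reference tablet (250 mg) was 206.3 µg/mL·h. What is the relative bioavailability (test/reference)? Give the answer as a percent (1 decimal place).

F_rel = 109.4%

F_rel = (AUC_test/D_test) / (AUC_ref/D_ref)
      = (112.8/125) / (206.3/250)
      = 0.9024 / 0.8252 = 1.0936 = 109.36%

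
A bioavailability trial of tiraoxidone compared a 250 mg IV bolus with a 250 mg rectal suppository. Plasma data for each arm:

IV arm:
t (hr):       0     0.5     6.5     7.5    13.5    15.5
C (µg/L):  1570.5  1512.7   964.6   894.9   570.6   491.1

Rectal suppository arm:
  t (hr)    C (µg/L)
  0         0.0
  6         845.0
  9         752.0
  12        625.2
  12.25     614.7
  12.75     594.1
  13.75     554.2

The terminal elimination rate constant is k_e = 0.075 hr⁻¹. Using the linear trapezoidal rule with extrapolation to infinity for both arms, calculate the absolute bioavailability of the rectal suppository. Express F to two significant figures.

F = 0.73

Trapezoidal AUC_0→15.5 (IV):
  [0→0.5]: (1570.5+1512.7)/2 × 0.5 = 770.8
  [0.5→6.5]: (1512.7+964.6)/2 × 6 = 7431.9
  [6.5→7.5]: (964.6+894.9)/2 × 1 = 929.75
  [7.5→13.5]: (894.9+570.6)/2 × 6 = 4396.5
  [13.5→15.5]: (570.6+491.1)/2 × 2 = 1061.7
  Sum = 14590.65 µg/L·hr
IV tail: 491.1/0.075 = 6548.000; AUC_iv,0→∞ = 14590.65 + 6548.000 = 21138.65 µg/L·hr
Trapezoidal AUC_0→13.75 (rectal suppository):
  [0→6]: (0.0+845.0)/2 × 6 = 2535.0
  [6→9]: (845.0+752.0)/2 × 3 = 2395.5
  [9→12]: (752.0+625.2)/2 × 3 = 2065.8
  [12→12.25]: (625.2+614.7)/2 × 0.25 = 154.9875
  [12.25→12.75]: (614.7+594.1)/2 × 0.5 = 302.2
  [12.75→13.75]: (594.1+554.2)/2 × 1 = 574.15
  Sum = 8027.6375 µg/L·hr
rectal suppository tail: 554.2/0.075 = 7389.333; AUC_ev,0→∞ = 8027.6375 + 7389.333 = 15416.9705 µg/L·hr
F = (AUC_ev/D_ev)/(AUC_iv/D_iv) = (15416.9705/250)/(21138.65/250) = 61.667882/84.5546 = 0.7293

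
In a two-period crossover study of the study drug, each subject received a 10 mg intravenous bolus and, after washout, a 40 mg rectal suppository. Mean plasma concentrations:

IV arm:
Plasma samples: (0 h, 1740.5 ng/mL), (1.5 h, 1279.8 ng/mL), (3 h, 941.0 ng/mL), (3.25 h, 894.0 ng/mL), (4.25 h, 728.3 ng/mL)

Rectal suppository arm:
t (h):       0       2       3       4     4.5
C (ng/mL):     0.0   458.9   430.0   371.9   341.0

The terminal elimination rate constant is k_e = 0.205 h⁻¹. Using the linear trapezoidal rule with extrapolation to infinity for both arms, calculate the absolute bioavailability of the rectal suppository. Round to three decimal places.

F = 0.092

Trapezoidal AUC_0→4.25 (IV):
  [0→1.5]: (1740.5+1279.8)/2 × 1.5 = 2265.225
  [1.5→3]: (1279.8+941.0)/2 × 1.5 = 1665.6
  [3→3.25]: (941.0+894.0)/2 × 0.25 = 229.375
  [3.25→4.25]: (894.0+728.3)/2 × 1 = 811.15
  Sum = 4971.35 ng/mL·h
IV tail: 728.3/0.205 = 3552.683; AUC_iv,0→∞ = 4971.35 + 3552.683 = 8524.033 ng/mL·h
Trapezoidal AUC_0→4.5 (rectal suppository):
  [0→2]: (0.0+458.9)/2 × 2 = 458.9
  [2→3]: (458.9+430.0)/2 × 1 = 444.45
  [3→4]: (430.0+371.9)/2 × 1 = 400.95
  [4→4.5]: (371.9+341.0)/2 × 0.5 = 178.225
  Sum = 1482.525 ng/mL·h
rectal suppository tail: 341.0/0.205 = 1663.415; AUC_ev,0→∞ = 1482.525 + 1663.415 = 3145.94 ng/mL·h
F = (AUC_ev/D_ev)/(AUC_iv/D_iv) = (3145.94/40)/(8524.033/10) = 78.6485/852.4033 = 0.0923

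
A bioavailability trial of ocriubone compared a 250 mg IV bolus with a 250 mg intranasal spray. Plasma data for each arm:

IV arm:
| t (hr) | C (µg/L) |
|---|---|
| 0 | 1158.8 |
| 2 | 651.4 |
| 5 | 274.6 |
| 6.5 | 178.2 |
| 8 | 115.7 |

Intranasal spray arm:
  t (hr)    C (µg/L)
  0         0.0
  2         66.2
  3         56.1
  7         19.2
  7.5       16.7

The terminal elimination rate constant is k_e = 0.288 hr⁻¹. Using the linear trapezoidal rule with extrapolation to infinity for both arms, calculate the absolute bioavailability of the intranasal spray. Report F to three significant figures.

Trapezoidal AUC_0→8 (IV):
  [0→2]: (1158.8+651.4)/2 × 2 = 1810.2
  [2→5]: (651.4+274.6)/2 × 3 = 1389.0
  [5→6.5]: (274.6+178.2)/2 × 1.5 = 339.6
  [6.5→8]: (178.2+115.7)/2 × 1.5 = 220.425
  Sum = 3759.225 µg/L·hr
IV tail: 115.7/0.288 = 401.736; AUC_iv,0→∞ = 3759.225 + 401.736 = 4160.961 µg/L·hr
Trapezoidal AUC_0→7.5 (intranasal spray):
  [0→2]: (0.0+66.2)/2 × 2 = 66.2
  [2→3]: (66.2+56.1)/2 × 1 = 61.15
  [3→7]: (56.1+19.2)/2 × 4 = 150.6
  [7→7.5]: (19.2+16.7)/2 × 0.5 = 8.975
  Sum = 286.925 µg/L·hr
intranasal spray tail: 16.7/0.288 = 57.986; AUC_ev,0→∞ = 286.925 + 57.986 = 344.911 µg/L·hr
F = (AUC_ev/D_ev)/(AUC_iv/D_iv) = (344.911/250)/(4160.961/250) = 1.379644/16.643844 = 0.0829

F = 0.0829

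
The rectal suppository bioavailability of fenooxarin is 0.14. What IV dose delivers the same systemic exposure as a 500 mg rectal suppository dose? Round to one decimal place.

D_iv = 70.0 mg

Systemic exposure from an extravascular dose = F × D_ev, so the equivalent IV dose is F × D_ev.
D_iv = F × D_ev = 0.14 × 500 = 70 mg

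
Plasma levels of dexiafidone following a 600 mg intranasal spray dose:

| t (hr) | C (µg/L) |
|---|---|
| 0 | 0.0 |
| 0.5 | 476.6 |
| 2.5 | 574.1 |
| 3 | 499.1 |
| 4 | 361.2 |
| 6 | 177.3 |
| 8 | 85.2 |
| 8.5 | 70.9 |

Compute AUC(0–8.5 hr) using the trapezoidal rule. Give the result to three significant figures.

AUC = 2710 µg/L·hr

Trapezoidal AUC_0→8.5:
  [0→0.5]: (0.0+476.6)/2 × 0.5 = 119.15
  [0.5→2.5]: (476.6+574.1)/2 × 2 = 1050.7
  [2.5→3]: (574.1+499.1)/2 × 0.5 = 268.3
  [3→4]: (499.1+361.2)/2 × 1 = 430.15
  [4→6]: (361.2+177.3)/2 × 2 = 538.5
  [6→8]: (177.3+85.2)/2 × 2 = 262.5
  [8→8.5]: (85.2+70.9)/2 × 0.5 = 39.025
  Sum = 2708.325 µg/L·hr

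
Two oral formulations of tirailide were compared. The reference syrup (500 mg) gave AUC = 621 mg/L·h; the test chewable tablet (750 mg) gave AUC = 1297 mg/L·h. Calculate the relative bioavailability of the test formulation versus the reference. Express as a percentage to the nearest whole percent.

F_rel = 139%

F_rel = (AUC_test/D_test) / (AUC_ref/D_ref)
      = (1297/750) / (621/500)
      = 1.72933 / 1.242 = 1.3924 = 139.24%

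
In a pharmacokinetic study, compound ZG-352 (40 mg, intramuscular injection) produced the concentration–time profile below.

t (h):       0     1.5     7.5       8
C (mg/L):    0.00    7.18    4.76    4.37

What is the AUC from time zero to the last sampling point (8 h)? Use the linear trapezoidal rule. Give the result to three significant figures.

AUC = 43.5 mg/L·h

Trapezoidal AUC_0→8:
  [0→1.5]: (0.00+7.18)/2 × 1.5 = 5.385
  [1.5→7.5]: (7.18+4.76)/2 × 6 = 35.82
  [7.5→8]: (4.76+4.37)/2 × 0.5 = 2.2825
  Sum = 43.4875 mg/L·h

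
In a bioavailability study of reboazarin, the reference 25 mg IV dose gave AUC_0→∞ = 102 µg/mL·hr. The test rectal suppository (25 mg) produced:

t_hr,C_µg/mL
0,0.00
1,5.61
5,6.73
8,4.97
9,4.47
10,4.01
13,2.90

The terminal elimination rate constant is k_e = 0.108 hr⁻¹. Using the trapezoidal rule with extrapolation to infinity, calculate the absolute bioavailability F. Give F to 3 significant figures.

F = 0.894

Trapezoidal AUC_0→13 (rectal suppository):
  [0→1]: (0.00+5.61)/2 × 1 = 2.805
  [1→5]: (5.61+6.73)/2 × 4 = 24.68
  [5→8]: (6.73+4.97)/2 × 3 = 17.55
  [8→9]: (4.97+4.47)/2 × 1 = 4.72
  [9→10]: (4.47+4.01)/2 × 1 = 4.24
  [10→13]: (4.01+2.90)/2 × 3 = 10.365
  Sum = 64.36 µg/mL·hr
Tail: C_last/k_e = 2.90/0.108 = 26.852
AUC_0→∞ (rectal suppository) = 64.36 + 26.852 = 91.212 µg/mL·hr
F = (AUC_ev/D_ev)/(AUC_iv/D_iv) = (91.212/25)/(102/25) = 3.64848/4.08 = 0.8942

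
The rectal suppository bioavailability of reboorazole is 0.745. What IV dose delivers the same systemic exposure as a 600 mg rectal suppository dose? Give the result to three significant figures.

D_iv = 447 mg

Systemic exposure from an extravascular dose = F × D_ev, so the equivalent IV dose is F × D_ev.
D_iv = F × D_ev = 0.745 × 600 = 447 mg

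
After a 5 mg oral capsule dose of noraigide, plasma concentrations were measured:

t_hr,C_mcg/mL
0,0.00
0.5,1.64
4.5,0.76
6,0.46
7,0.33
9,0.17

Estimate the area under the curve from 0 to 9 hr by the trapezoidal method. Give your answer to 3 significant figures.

AUC = 7.02 mcg/mL·hr

Trapezoidal AUC_0→9:
  [0→0.5]: (0.00+1.64)/2 × 0.5 = 0.41
  [0.5→4.5]: (1.64+0.76)/2 × 4 = 4.8
  [4.5→6]: (0.76+0.46)/2 × 1.5 = 0.915
  [6→7]: (0.46+0.33)/2 × 1 = 0.395
  [7→9]: (0.33+0.17)/2 × 2 = 0.5
  Sum = 7.02 mcg/mL·hr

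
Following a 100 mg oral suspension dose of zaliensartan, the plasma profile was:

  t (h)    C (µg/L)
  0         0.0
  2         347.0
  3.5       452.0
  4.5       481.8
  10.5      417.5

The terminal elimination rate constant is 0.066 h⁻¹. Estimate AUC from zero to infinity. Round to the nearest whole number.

Trapezoidal AUC_0→10.5:
  [0→2]: (0.0+347.0)/2 × 2 = 347.0
  [2→3.5]: (347.0+452.0)/2 × 1.5 = 599.25
  [3.5→4.5]: (452.0+481.8)/2 × 1 = 466.9
  [4.5→10.5]: (481.8+417.5)/2 × 6 = 2697.9
  Sum = 4111.05 µg/L·h
Extrapolated tail: C_last / k_e = 417.5 / 0.066 = 6325.758
AUC_0→∞ = 4111.05 + 6325.758 = 10436.808 µg/L·h

AUC = 10437 µg/L·h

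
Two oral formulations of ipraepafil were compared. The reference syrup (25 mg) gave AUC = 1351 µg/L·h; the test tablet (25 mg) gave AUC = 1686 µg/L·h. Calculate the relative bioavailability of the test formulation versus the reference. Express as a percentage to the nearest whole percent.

F_rel = 125%

F_rel = (AUC_test/D_test) / (AUC_ref/D_ref)
      = (1686/25) / (1351/25)
      = 67.44 / 54.04 = 1.2480 = 124.80%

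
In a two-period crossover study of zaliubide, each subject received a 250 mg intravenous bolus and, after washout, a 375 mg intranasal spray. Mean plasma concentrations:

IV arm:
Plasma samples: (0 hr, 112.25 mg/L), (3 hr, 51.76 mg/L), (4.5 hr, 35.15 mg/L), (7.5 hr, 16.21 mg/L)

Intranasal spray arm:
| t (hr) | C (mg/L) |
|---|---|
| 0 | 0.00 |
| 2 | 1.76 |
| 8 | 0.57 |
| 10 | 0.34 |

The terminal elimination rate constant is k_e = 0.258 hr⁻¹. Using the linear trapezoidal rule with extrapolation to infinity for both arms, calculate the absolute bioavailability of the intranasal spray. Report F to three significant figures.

Trapezoidal AUC_0→7.5 (IV):
  [0→3]: (112.25+51.76)/2 × 3 = 246.015
  [3→4.5]: (51.76+35.15)/2 × 1.5 = 65.1825
  [4.5→7.5]: (35.15+16.21)/2 × 3 = 77.04
  Sum = 388.2375 mg/L·hr
IV tail: 16.21/0.258 = 62.829; AUC_iv,0→∞ = 388.2375 + 62.829 = 451.0665 mg/L·hr
Trapezoidal AUC_0→10 (intranasal spray):
  [0→2]: (0.00+1.76)/2 × 2 = 1.76
  [2→8]: (1.76+0.57)/2 × 6 = 6.99
  [8→10]: (0.57+0.34)/2 × 2 = 0.91
  Sum = 9.66 mg/L·hr
intranasal spray tail: 0.34/0.258 = 1.318; AUC_ev,0→∞ = 9.66 + 1.318 = 10.978 mg/L·hr
F = (AUC_ev/D_ev)/(AUC_iv/D_iv) = (10.978/375)/(451.0665/250) = 0.0292747/1.804266 = 0.0162

F = 0.0162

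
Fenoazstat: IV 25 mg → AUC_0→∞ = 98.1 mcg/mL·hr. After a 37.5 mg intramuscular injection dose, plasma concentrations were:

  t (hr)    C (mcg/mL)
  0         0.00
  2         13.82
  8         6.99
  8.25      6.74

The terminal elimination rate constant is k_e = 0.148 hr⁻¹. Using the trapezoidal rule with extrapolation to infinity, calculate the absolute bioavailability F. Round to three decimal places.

F = 0.839

Trapezoidal AUC_0→8.25 (intramuscular injection):
  [0→2]: (0.00+13.82)/2 × 2 = 13.82
  [2→8]: (13.82+6.99)/2 × 6 = 62.43
  [8→8.25]: (6.99+6.74)/2 × 0.25 = 1.71625
  Sum = 77.96625 mcg/mL·hr
Tail: C_last/k_e = 6.74/0.148 = 45.541
AUC_0→∞ (intramuscular injection) = 77.96625 + 45.541 = 123.50725 mcg/mL·hr
F = (AUC_ev/D_ev)/(AUC_iv/D_iv) = (123.50725/37.5)/(98.1/25) = 3.29353/3.924 = 0.8393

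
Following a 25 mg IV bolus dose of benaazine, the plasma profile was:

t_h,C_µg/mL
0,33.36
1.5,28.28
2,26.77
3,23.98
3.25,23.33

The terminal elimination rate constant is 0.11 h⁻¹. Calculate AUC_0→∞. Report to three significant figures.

AUC = 303 µg/mL·h

Trapezoidal AUC_0→3.25:
  [0→1.5]: (33.36+28.28)/2 × 1.5 = 46.23
  [1.5→2]: (28.28+26.77)/2 × 0.5 = 13.7625
  [2→3]: (26.77+23.98)/2 × 1 = 25.375
  [3→3.25]: (23.98+23.33)/2 × 0.25 = 5.91375
  Sum = 91.28125 µg/mL·h
Extrapolated tail: C_last / k_e = 23.33 / 0.11 = 212.091
AUC_0→∞ = 91.28125 + 212.091 = 303.37225 µg/mL·h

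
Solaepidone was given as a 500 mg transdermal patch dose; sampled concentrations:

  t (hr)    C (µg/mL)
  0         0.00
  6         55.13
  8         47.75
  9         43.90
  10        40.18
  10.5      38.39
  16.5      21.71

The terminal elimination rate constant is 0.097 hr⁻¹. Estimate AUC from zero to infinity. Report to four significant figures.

Trapezoidal AUC_0→16.5:
  [0→6]: (0.00+55.13)/2 × 6 = 165.39
  [6→8]: (55.13+47.75)/2 × 2 = 102.88
  [8→9]: (47.75+43.90)/2 × 1 = 45.825
  [9→10]: (43.90+40.18)/2 × 1 = 42.04
  [10→10.5]: (40.18+38.39)/2 × 0.5 = 19.6425
  [10.5→16.5]: (38.39+21.71)/2 × 6 = 180.3
  Sum = 556.0775 µg/mL·hr
Extrapolated tail: C_last / k_e = 21.71 / 0.097 = 223.814
AUC_0→∞ = 556.0775 + 223.814 = 779.8915 µg/mL·hr

AUC = 779.9 µg/mL·hr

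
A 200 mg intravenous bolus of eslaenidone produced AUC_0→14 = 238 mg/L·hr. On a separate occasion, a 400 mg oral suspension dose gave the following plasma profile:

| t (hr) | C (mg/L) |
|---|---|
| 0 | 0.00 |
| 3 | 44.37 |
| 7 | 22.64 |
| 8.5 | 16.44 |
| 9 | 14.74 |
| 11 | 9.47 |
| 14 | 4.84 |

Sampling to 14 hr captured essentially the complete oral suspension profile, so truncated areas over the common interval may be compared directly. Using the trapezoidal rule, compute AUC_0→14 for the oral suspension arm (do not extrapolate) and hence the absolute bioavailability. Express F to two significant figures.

F = 0.60

Trapezoidal AUC_0→14 (oral suspension):
  [0→3]: (0.00+44.37)/2 × 3 = 66.555
  [3→7]: (44.37+22.64)/2 × 4 = 134.02
  [7→8.5]: (22.64+16.44)/2 × 1.5 = 29.31
  [8.5→9]: (16.44+14.74)/2 × 0.5 = 7.795
  [9→11]: (14.74+9.47)/2 × 2 = 24.21
  [11→14]: (9.47+4.84)/2 × 3 = 21.465
  Sum = 283.355 mg/L·hr
F = (AUC_ev/D_ev)/(AUC_iv/D_iv) = (283.355/400)/(238/200) = 0.7083875/1.19 = 0.5953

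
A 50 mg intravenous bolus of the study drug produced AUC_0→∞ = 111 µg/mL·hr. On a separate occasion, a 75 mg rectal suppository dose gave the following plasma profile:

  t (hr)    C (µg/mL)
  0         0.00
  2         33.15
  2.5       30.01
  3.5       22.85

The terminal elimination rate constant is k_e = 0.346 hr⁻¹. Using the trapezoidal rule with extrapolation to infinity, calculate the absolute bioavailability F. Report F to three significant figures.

F = 0.849

Trapezoidal AUC_0→3.5 (rectal suppository):
  [0→2]: (0.00+33.15)/2 × 2 = 33.15
  [2→2.5]: (33.15+30.01)/2 × 0.5 = 15.79
  [2.5→3.5]: (30.01+22.85)/2 × 1 = 26.43
  Sum = 75.37 µg/mL·hr
Tail: C_last/k_e = 22.85/0.346 = 66.040
AUC_0→∞ (rectal suppository) = 75.37 + 66.040 = 141.41 µg/mL·hr
F = (AUC_ev/D_ev)/(AUC_iv/D_iv) = (141.41/75)/(111/50) = 1.88547/2.22 = 0.8493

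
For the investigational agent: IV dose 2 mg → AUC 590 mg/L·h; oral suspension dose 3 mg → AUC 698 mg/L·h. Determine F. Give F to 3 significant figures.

F = (AUC_ev / D_ev) / (AUC_iv / D_iv)
  = (698/3) / (590/2)
  = 232.667 / 295 = 0.7887

F = 0.789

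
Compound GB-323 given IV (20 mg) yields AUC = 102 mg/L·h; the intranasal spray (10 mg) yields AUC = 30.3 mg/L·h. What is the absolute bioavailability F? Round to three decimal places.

F = (AUC_ev / D_ev) / (AUC_iv / D_iv)
  = (30.3/10) / (102/20)
  = 3.03 / 5.1 = 0.5941

F = 0.594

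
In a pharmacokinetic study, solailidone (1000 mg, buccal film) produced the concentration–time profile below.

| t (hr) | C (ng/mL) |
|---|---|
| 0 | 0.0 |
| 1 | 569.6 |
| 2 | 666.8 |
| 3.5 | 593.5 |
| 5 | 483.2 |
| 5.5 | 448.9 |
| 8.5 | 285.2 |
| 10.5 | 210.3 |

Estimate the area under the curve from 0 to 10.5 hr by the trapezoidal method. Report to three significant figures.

Trapezoidal AUC_0→10.5:
  [0→1]: (0.0+569.6)/2 × 1 = 284.8
  [1→2]: (569.6+666.8)/2 × 1 = 618.2
  [2→3.5]: (666.8+593.5)/2 × 1.5 = 945.225
  [3.5→5]: (593.5+483.2)/2 × 1.5 = 807.525
  [5→5.5]: (483.2+448.9)/2 × 0.5 = 233.025
  [5.5→8.5]: (448.9+285.2)/2 × 3 = 1101.15
  [8.5→10.5]: (285.2+210.3)/2 × 2 = 495.5
  Sum = 4485.425 ng/mL·hr

AUC = 4490 ng/mL·hr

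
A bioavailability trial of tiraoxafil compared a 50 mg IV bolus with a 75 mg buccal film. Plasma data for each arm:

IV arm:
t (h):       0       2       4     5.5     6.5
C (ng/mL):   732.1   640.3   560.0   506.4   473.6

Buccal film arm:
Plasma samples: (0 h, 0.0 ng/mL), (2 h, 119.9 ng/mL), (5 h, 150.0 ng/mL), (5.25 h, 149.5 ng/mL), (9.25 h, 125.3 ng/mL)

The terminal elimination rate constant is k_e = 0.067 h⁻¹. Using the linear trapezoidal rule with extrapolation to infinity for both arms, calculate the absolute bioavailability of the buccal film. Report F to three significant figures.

F = 0.182

Trapezoidal AUC_0→6.5 (IV):
  [0→2]: (732.1+640.3)/2 × 2 = 1372.4
  [2→4]: (640.3+560.0)/2 × 2 = 1200.3
  [4→5.5]: (560.0+506.4)/2 × 1.5 = 799.8
  [5.5→6.5]: (506.4+473.6)/2 × 1 = 490.0
  Sum = 3862.5 ng/mL·h
IV tail: 473.6/0.067 = 7068.657; AUC_iv,0→∞ = 3862.5 + 7068.657 = 10931.157 ng/mL·h
Trapezoidal AUC_0→9.25 (buccal film):
  [0→2]: (0.0+119.9)/2 × 2 = 119.9
  [2→5]: (119.9+150.0)/2 × 3 = 404.85
  [5→5.25]: (150.0+149.5)/2 × 0.25 = 37.4375
  [5.25→9.25]: (149.5+125.3)/2 × 4 = 549.6
  Sum = 1111.7875 ng/mL·h
buccal film tail: 125.3/0.067 = 1870.149; AUC_ev,0→∞ = 1111.7875 + 1870.149 = 2981.9365 ng/mL·h
F = (AUC_ev/D_ev)/(AUC_iv/D_iv) = (2981.9365/75)/(10931.157/50) = 39.7592/218.62314 = 0.1819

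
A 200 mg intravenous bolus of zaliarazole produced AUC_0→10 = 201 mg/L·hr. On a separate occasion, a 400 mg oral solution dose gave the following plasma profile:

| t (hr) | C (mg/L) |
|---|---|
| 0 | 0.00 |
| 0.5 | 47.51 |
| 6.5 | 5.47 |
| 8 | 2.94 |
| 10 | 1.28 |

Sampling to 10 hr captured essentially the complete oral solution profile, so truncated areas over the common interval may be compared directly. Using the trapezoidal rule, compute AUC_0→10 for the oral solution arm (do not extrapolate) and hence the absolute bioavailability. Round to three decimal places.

F = 0.451

Trapezoidal AUC_0→10 (oral solution):
  [0→0.5]: (0.00+47.51)/2 × 0.5 = 11.8775
  [0.5→6.5]: (47.51+5.47)/2 × 6 = 158.94
  [6.5→8]: (5.47+2.94)/2 × 1.5 = 6.3075
  [8→10]: (2.94+1.28)/2 × 2 = 4.22
  Sum = 181.345 mg/L·hr
F = (AUC_ev/D_ev)/(AUC_iv/D_iv) = (181.345/400)/(201/200) = 0.4533625/1.005 = 0.4511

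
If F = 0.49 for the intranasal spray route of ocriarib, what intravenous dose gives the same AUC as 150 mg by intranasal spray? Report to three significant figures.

Systemic exposure from an extravascular dose = F × D_ev, so the equivalent IV dose is F × D_ev.
D_iv = F × D_ev = 0.49 × 150 = 73.5 mg

D_iv = 73.5 mg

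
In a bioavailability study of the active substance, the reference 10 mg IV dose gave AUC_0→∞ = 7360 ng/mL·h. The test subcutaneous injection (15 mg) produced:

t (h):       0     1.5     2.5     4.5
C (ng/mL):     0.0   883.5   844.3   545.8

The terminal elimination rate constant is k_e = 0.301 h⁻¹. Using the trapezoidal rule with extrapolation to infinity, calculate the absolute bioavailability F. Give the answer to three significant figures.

F = 0.428

Trapezoidal AUC_0→4.5 (subcutaneous injection):
  [0→1.5]: (0.0+883.5)/2 × 1.5 = 662.625
  [1.5→2.5]: (883.5+844.3)/2 × 1 = 863.9
  [2.5→4.5]: (844.3+545.8)/2 × 2 = 1390.1
  Sum = 2916.625 ng/mL·h
Tail: C_last/k_e = 545.8/0.301 = 1813.289
AUC_0→∞ (subcutaneous injection) = 2916.625 + 1813.289 = 4729.914 ng/mL·h
F = (AUC_ev/D_ev)/(AUC_iv/D_iv) = (4729.914/15)/(7360/10) = 315.3276/736 = 0.4284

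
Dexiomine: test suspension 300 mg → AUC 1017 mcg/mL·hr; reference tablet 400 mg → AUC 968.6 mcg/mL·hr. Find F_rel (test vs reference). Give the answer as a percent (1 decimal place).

F_rel = 140.0%

F_rel = (AUC_test/D_test) / (AUC_ref/D_ref)
      = (1017/300) / (968.6/400)
      = 3.39 / 2.4215 = 1.4000 = 140.00%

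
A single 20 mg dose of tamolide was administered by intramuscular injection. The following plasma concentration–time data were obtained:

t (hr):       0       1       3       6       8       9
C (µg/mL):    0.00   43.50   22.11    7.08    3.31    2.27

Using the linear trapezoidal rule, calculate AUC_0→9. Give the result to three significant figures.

Trapezoidal AUC_0→9:
  [0→1]: (0.00+43.50)/2 × 1 = 21.75
  [1→3]: (43.50+22.11)/2 × 2 = 65.61
  [3→6]: (22.11+7.08)/2 × 3 = 43.785
  [6→8]: (7.08+3.31)/2 × 2 = 10.39
  [8→9]: (3.31+2.27)/2 × 1 = 2.79
  Sum = 144.325 µg/mL·hr

AUC = 144 µg/mL·hr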